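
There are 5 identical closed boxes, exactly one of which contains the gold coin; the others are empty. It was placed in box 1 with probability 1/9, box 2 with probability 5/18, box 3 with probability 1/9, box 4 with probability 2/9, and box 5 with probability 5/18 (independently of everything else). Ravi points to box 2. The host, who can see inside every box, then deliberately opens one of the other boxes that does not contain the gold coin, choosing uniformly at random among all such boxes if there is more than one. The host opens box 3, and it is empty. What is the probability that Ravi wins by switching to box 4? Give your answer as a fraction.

16/59

Apply Bayes' rule, conditioning on where the gold coin actually is.
If it is in box 1 (prior 1/9): the host has 3 equally likely choices, so probability 1/3; weight (1/9)·(1/3) = 1/27.
If it is in box 2 (prior 5/18): the host has 4 equally likely choices, so probability 1/4; weight (5/18)·(1/4) = 5/72.
If it is in box 3 (prior 1/9): the host opened box 3, so this case is ruled out; weight (1/9)·0 = 0.
If it is in box 4 (prior 2/9): the host has 3 equally likely choices, so probability 1/3; weight (2/9)·(1/3) = 2/27.
If it is in box 5 (prior 5/18): the host has 3 equally likely choices, so probability 1/3; weight (5/18)·(1/3) = 5/54.
The weights sum to 59/216.
So P(the gold coin in box 4 | the host opened box 3) = (2/27) / (59/216) = 16/59.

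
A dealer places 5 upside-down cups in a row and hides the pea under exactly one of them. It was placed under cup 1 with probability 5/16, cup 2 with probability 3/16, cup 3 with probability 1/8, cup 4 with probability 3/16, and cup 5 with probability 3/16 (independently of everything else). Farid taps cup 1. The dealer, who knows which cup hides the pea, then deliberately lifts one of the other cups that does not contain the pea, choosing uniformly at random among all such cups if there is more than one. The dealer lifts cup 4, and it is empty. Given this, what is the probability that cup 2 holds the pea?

Condition on the true location of the pea.
If it is under cup 1 (prior 5/16): the dealer has 4 equally likely choices, so probability 1/4; weight (5/16)·(1/4) = 5/64.
If it is under either of cups 2 and 5 (prior 3/16 each): the dealer has 3 equally likely choices, so probability 1/3; weight (3/16)·(1/3) = 1/16 each.
If it is under cup 3 (prior 1/8): the dealer has 3 equally likely choices, so probability 1/3; weight (1/8)·(1/3) = 1/24.
If it is under cup 4 (prior 3/16): the dealer opened cup 4, so this case is ruled out; weight (3/16)·0 = 0.
The weights sum to 47/192.
So P(the pea under cup 2 | the dealer opened cup 4) = (1/16) / (47/192) = 12/47.

12/47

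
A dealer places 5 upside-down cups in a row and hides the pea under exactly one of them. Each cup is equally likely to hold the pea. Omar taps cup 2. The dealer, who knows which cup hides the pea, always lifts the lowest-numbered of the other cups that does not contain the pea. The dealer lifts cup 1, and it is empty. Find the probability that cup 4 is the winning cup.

Condition on the true location of the pea.
If it is under cup 1 (prior 1/5): the dealer opened cup 1, so this case is ruled out; weight (1/5)·0 = 0.
If it is under any of cups 2, 3, 4, and 5 (prior 1/5 each): cup 1 is the lowest-numbered option available, probability 1; weight (1/5)·1 = 1/5 each.
The weights sum to 4/5.
So P(the pea under cup 4 | the dealer opened cup 1) = (1/5) / (4/5) = 1/4.

1/4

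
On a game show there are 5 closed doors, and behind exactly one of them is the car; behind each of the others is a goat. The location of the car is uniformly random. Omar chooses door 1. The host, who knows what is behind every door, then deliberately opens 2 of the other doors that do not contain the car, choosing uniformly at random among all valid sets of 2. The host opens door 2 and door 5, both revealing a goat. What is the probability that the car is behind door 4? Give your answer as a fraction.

Consider each possible location of the car in turn.
If it is behind door 1 (prior 1/5): the host has 6 equally likely choices, so probability 1/6; weight (1/5)·(1/6) = 1/30.
If it is behind either of doors 2 and 5 (prior 1/5 each): that door was opened and seen not to hold the prize — ruled out; weight (1/5)·0 = 0 each.
If it is behind either of doors 3 and 4 (prior 1/5 each): the host has 3 equally likely choices, so probability 1/3; weight (1/5)·(1/3) = 1/15 each.
The weights sum to 1/6.
So P(the car behind door 4 | the host opened door 2 and door 5) = (1/15) / (1/6) = 2/5.

2/5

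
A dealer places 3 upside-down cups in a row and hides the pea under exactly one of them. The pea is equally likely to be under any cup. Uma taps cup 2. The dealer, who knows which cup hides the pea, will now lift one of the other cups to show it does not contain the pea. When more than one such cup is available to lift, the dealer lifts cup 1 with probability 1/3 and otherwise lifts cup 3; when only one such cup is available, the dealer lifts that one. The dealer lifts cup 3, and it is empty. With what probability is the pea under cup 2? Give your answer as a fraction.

Consider each possible location of the pea in turn.
If it is under cup 1 (prior 1/3): only cup 3 is available, probability 1; weight (1/3)·1 = 1/3.
If it is under cup 2 (prior 1/3): cup 1 is available but not opened, probability 2/3; weight (1/3)·(2/3) = 2/9.
If it is under cup 3 (prior 1/3): the dealer opened cup 3, so this case is ruled out; weight (1/3)·0 = 0.
The weights sum to 5/9.
So P(the pea under cup 2 | the dealer opened cup 3) = (2/9) / (5/9) = 2/5.

2/5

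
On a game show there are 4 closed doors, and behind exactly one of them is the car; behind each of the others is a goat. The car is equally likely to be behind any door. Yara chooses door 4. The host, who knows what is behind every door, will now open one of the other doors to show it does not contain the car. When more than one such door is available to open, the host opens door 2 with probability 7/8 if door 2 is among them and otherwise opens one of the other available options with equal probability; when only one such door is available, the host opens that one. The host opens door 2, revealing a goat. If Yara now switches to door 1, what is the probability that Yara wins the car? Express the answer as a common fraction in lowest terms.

Apply Bayes' rule, conditioning on where the car actually is.
If it is behind any of doors 1, 3, and 4 (prior 1/4 each): door 2 is available, opened with probability 7/8; weight (1/4)·(7/8) = 7/32 each.
If it is behind door 2 (prior 1/4): the host opened door 2, so this case is ruled out; weight (1/4)·0 = 0.
The weights sum to 21/32.
So P(the car behind door 1 | the host opened door 2) = (7/32) / (21/32) = 1/3.

1/3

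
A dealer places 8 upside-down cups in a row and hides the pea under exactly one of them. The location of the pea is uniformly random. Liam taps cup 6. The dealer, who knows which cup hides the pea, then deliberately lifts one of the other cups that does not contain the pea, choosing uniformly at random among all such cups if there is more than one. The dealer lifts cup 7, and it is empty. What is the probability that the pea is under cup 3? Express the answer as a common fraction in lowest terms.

Consider each possible location of the pea in turn.
If it is under any of cups 1, 2, 3, 4, 5, and 8 (prior 1/8 each): the dealer has 6 equally likely choices, so probability 1/6; weight (1/8)·(1/6) = 1/48 each.
If it is under cup 6 (prior 1/8): the dealer has 7 equally likely choices, so probability 1/7; weight (1/8)·(1/7) = 1/56.
If it is under cup 7 (prior 1/8): the dealer opened cup 7, so this case is ruled out; weight (1/8)·0 = 0.
The weights sum to 1/7.
So P(the pea under cup 3 | the dealer opened cup 7) = (1/48) / (1/7) = 7/48.

7/48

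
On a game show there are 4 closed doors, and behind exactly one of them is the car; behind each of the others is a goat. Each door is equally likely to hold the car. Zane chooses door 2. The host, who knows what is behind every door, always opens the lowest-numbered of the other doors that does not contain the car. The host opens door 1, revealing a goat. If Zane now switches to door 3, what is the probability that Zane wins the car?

Condition on the true location of the car.
If it is behind door 1 (prior 1/4): the host opened door 1, so this case is ruled out; weight (1/4)·0 = 0.
If it is behind any of doors 2, 3, and 4 (prior 1/4 each): door 1 is the lowest-numbered option available, probability 1; weight (1/4)·1 = 1/4 each.
The weights sum to 3/4.
So P(the car behind door 3 | the host opened door 1) = (1/4) / (3/4) = 1/3.

1/3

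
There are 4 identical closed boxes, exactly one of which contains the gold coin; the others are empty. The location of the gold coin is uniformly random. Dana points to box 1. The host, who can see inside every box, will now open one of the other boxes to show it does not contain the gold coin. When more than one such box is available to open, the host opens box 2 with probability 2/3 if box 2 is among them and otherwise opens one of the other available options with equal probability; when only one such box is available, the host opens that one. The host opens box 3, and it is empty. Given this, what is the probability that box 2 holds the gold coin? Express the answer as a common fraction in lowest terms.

1/2

Consider each possible location of the gold coin in turn.
If it is in box 1 (prior 1/4): box 2 is available but not opened; box 3 gets probability (1 − 2/3)/2 = 1/6; weight (1/4)·(1/6) = 1/24.
If it is in box 2 (prior 1/4): box 2 holds the prize so is unavailable; the host chooses uniformly among the 2 others, probability 1/2; weight (1/4)·(1/2) = 1/8.
If it is in box 3 (prior 1/4): the host opened box 3, so this case is ruled out; weight (1/4)·0 = 0.
If it is in box 4 (prior 1/4): box 2 is available but not opened, probability 1/3; weight (1/4)·(1/3) = 1/12.
The weights sum to 1/4.
So P(the gold coin in box 2 | the host opened box 3) = (1/8) / (1/4) = 1/2.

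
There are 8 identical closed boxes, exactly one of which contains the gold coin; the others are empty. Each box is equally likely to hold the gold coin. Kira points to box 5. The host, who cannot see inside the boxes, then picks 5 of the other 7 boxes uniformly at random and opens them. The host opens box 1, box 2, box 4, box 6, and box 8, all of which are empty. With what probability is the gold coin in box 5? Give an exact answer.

1/3

Apply Bayes' rule, conditioning on where the gold coin actually is.
If it is in any of boxes 1, 2, 4, 6, and 8 (prior 1/8 each): that box was opened and seen not to hold the prize — ruled out; weight (1/8)·0 = 0 each.
If it is in any of boxes 3, 5, and 7 (prior 1/8 each): the host picks exactly this set with probability 1/21 regardless, and none is the prize; weight (1/8)·(1/21) = 1/168 each.
The weights sum to 1/56.
So P(the gold coin in box 5 | the host opened box 1, box 2, box 4, box 6, and box 8) = (1/168) / (1/56) = 1/3.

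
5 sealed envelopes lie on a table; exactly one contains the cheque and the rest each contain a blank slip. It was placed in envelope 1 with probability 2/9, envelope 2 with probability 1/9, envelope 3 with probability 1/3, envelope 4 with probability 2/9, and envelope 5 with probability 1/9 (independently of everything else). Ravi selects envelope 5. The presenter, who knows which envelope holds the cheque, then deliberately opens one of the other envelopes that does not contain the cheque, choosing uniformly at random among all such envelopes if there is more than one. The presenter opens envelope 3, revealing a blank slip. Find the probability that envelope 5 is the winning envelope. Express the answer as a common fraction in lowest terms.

3/23

Apply Bayes' rule, conditioning on where the cheque actually is.
If it is in either of envelopes 1 and 4 (prior 2/9 each): the presenter has 3 equally likely choices, so probability 1/3; weight (2/9)·(1/3) = 2/27 each.
If it is in envelope 2 (prior 1/9): the presenter has 3 equally likely choices, so probability 1/3; weight (1/9)·(1/3) = 1/27.
If it is in envelope 3 (prior 1/3): the presenter opened envelope 3, so this case is ruled out; weight (1/3)·0 = 0.
If it is in envelope 5 (prior 1/9): the presenter has 4 equally likely choices, so probability 1/4; weight (1/9)·(1/4) = 1/36.
The weights sum to 23/108.
So P(the cheque in envelope 5 | the presenter opened envelope 3) = (1/36) / (23/108) = 3/23.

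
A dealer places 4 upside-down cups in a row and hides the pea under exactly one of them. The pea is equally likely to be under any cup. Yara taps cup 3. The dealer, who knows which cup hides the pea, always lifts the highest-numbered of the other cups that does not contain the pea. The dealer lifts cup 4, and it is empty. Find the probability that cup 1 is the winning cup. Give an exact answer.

1/3

Condition on the true location of the pea.
If it is under any of cups 1, 2, and 3 (prior 1/4 each): cup 4 is the highest-numbered option available, probability 1; weight (1/4)·1 = 1/4 each.
If it is under cup 4 (prior 1/4): the dealer opened cup 4, so this case is ruled out; weight (1/4)·0 = 0.
The weights sum to 3/4.
So P(the pea under cup 1 | the dealer opened cup 4) = (1/4) / (3/4) = 1/3.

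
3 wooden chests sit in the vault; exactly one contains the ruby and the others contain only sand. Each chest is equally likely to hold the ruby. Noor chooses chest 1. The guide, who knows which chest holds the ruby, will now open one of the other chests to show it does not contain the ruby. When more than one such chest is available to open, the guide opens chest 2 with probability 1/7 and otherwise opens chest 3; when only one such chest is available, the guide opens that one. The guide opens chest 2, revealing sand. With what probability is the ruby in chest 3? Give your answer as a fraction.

Consider each possible location of the ruby in turn.
If it is in chest 1 (prior 1/3): chest 2 is available, opened with probability 1/7; weight (1/3)·(1/7) = 1/21.
If it is in chest 2 (prior 1/3): the guide opened chest 2, so this case is ruled out; weight (1/3)·0 = 0.
If it is in chest 3 (prior 1/3): only chest 2 is available, probability 1; weight (1/3)·1 = 1/3.
The weights sum to 8/21.
So P(the ruby in chest 3 | the guide opened chest 2) = (1/3) / (8/21) = 7/8.

7/8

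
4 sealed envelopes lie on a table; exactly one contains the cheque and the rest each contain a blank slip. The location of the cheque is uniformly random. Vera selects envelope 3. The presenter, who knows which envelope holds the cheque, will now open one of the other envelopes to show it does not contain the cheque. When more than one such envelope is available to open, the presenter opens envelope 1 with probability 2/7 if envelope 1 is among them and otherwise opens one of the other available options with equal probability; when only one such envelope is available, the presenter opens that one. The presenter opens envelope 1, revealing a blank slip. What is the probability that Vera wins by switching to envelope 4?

1/3

Condition on the true location of the cheque.
If it is in envelope 1 (prior 1/4): the presenter opened envelope 1, so this case is ruled out; weight (1/4)·0 = 0.
If it is in any of envelopes 2, 3, and 4 (prior 1/4 each): envelope 1 is available, opened with probability 2/7; weight (1/4)·(2/7) = 1/14 each.
The weights sum to 3/14.
So P(the cheque in envelope 4 | the presenter opened envelope 1) = (1/14) / (3/14) = 1/3.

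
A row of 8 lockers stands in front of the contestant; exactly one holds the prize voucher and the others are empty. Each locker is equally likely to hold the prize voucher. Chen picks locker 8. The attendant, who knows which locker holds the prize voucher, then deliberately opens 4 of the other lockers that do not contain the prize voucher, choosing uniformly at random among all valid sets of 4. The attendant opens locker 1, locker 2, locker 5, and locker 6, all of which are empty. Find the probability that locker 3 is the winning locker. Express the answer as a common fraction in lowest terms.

7/24

Apply Bayes' rule, conditioning on where the prize voucher actually is.
If it is in any of lockers 1, 2, 5, and 6 (prior 1/8 each): that locker was opened and seen not to hold the prize — ruled out; weight (1/8)·0 = 0 each.
If it is in any of lockers 3, 4, and 7 (prior 1/8 each): the attendant has 15 equally likely choices, so probability 1/15; weight (1/8)·(1/15) = 1/120 each.
If it is in locker 8 (prior 1/8): the attendant has 35 equally likely choices, so probability 1/35; weight (1/8)·(1/35) = 1/280.
The weights sum to 1/35.
So P(the prize voucher in locker 3 | the attendant opened locker 1, locker 2, locker 5, and locker 6) = (1/120) / (1/35) = 7/24.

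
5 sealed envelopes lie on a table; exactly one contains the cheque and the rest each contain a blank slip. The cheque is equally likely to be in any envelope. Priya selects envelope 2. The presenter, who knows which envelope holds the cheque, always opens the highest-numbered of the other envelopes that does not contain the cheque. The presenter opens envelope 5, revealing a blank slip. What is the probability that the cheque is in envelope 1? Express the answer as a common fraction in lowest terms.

1/4

Apply Bayes' rule, conditioning on where the cheque actually is.
If it is in any of envelopes 1, 2, 3, and 4 (prior 1/5 each): envelope 5 is the highest-numbered option available, probability 1; weight (1/5)·1 = 1/5 each.
If it is in envelope 5 (prior 1/5): the presenter opened envelope 5, so this case is ruled out; weight (1/5)·0 = 0.
The weights sum to 4/5.
So P(the cheque in envelope 1 | the presenter opened envelope 5) = (1/5) / (4/5) = 1/4.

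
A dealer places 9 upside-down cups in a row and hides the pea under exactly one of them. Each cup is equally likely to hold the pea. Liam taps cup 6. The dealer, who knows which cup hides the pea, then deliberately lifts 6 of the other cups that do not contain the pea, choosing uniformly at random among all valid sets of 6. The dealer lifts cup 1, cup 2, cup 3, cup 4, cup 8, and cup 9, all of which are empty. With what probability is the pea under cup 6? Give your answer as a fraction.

Condition on the true location of the pea.
If it is under any of cups 1, 2, 3, 4, 8, and 9 (prior 1/9 each): that cup was opened and seen not to hold the prize — ruled out; weight (1/9)·0 = 0 each.
If it is under either of cups 5 and 7 (prior 1/9 each): the dealer has 7 equally likely choices, so probability 1/7; weight (1/9)·(1/7) = 1/63 each.
If it is under cup 6 (prior 1/9): the dealer has 28 equally likely choices, so probability 1/28; weight (1/9)·(1/28) = 1/252.
The weights sum to 1/28.
So P(the pea under cup 6 | the dealer opened cup 1, cup 2, cup 3, cup 4, cup 8, and cup 9) = (1/252) / (1/28) = 1/9.

1/9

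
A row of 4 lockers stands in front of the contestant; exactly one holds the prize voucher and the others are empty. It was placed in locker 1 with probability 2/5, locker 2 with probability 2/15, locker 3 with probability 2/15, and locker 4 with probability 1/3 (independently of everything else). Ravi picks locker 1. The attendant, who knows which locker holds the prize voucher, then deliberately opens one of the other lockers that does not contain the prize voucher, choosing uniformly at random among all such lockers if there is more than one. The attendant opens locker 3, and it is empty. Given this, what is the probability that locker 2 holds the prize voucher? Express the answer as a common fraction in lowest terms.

2/11

Consider each possible location of the prize voucher in turn.
If it is in locker 1 (prior 2/5): the attendant has 3 equally likely choices, so probability 1/3; weight (2/5)·(1/3) = 2/15.
If it is in locker 2 (prior 2/15): the attendant has 2 equally likely choices, so probability 1/2; weight (2/15)·(1/2) = 1/15.
If it is in locker 3 (prior 2/15): the attendant opened locker 3, so this case is ruled out; weight (2/15)·0 = 0.
If it is in locker 4 (prior 1/3): the attendant has 2 equally likely choices, so probability 1/2; weight (1/3)·(1/2) = 1/6.
The weights sum to 11/30.
So P(the prize voucher in locker 2 | the attendant opened locker 3) = (1/15) / (11/30) = 2/11.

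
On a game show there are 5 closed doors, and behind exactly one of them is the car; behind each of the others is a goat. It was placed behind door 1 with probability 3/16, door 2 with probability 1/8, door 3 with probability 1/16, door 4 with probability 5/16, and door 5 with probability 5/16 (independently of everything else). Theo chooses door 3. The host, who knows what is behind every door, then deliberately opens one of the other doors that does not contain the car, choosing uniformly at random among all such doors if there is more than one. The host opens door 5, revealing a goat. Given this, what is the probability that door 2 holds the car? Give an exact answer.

Condition on the true location of the car.
If it is behind door 1 (prior 3/16): the host has 3 equally likely choices, so probability 1/3; weight (3/16)·(1/3) = 1/16.
If it is behind door 2 (prior 1/8): the host has 3 equally likely choices, so probability 1/3; weight (1/8)·(1/3) = 1/24.
If it is behind door 3 (prior 1/16): the host has 4 equally likely choices, so probability 1/4; weight (1/16)·(1/4) = 1/64.
If it is behind door 4 (prior 5/16): the host has 3 equally likely choices, so probability 1/3; weight (5/16)·(1/3) = 5/48.
If it is behind door 5 (prior 5/16): the host opened door 5, so this case is ruled out; weight (5/16)·0 = 0.
The weights sum to 43/192.
So P(the car behind door 2 | the host opened door 5) = (1/24) / (43/192) = 8/43.

8/43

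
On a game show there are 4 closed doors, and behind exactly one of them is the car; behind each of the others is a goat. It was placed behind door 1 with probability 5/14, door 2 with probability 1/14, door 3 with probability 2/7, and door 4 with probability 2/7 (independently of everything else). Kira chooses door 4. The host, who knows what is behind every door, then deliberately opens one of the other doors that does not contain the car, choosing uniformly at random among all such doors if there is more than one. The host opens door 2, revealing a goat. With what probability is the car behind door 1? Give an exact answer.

3/7

Consider each possible location of the car in turn.
If it is behind door 1 (prior 5/14): the host has 2 equally likely choices, so probability 1/2; weight (5/14)·(1/2) = 5/28.
If it is behind door 2 (prior 1/14): the host opened door 2, so this case is ruled out; weight (1/14)·0 = 0.
If it is behind door 3 (prior 2/7): the host has 2 equally likely choices, so probability 1/2; weight (2/7)·(1/2) = 1/7.
If it is behind door 4 (prior 2/7): the host has 3 equally likely choices, so probability 1/3; weight (2/7)·(1/3) = 2/21.
The weights sum to 5/12.
So P(the car behind door 1 | the host opened door 2) = (5/28) / (5/12) = 3/7.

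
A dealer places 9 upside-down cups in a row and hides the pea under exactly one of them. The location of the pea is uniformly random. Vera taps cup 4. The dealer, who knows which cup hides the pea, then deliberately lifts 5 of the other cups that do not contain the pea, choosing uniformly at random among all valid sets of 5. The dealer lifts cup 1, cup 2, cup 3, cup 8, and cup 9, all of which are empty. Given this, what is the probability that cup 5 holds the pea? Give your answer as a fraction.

8/27

Apply Bayes' rule, conditioning on where the pea actually is.
If it is under any of cups 1, 2, 3, 8, and 9 (prior 1/9 each): that cup was opened and seen not to hold the prize — ruled out; weight (1/9)·0 = 0 each.
If it is under cup 4 (prior 1/9): the dealer has 56 equally likely choices, so probability 1/56; weight (1/9)·(1/56) = 1/504.
If it is under any of cups 5, 6, and 7 (prior 1/9 each): the dealer has 21 equally likely choices, so probability 1/21; weight (1/9)·(1/21) = 1/189 each.
The weights sum to 1/56.
So P(the pea under cup 5 | the dealer opened cup 1, cup 2, cup 3, cup 8, and cup 9) = (1/189) / (1/56) = 8/27.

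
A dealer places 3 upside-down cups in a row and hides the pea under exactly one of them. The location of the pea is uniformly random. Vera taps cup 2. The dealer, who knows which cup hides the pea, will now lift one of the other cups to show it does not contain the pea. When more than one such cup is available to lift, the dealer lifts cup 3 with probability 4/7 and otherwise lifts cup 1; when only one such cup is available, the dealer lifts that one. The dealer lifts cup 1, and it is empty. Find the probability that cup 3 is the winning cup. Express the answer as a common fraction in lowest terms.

Consider each possible location of the pea in turn.
If it is under cup 1 (prior 1/3): the dealer opened cup 1, so this case is ruled out; weight (1/3)·0 = 0.
If it is under cup 2 (prior 1/3): cup 3 is available but not opened, probability 3/7; weight (1/3)·(3/7) = 1/7.
If it is under cup 3 (prior 1/3): only cup 1 is available, probability 1; weight (1/3)·1 = 1/3.
The weights sum to 10/21.
So P(the pea under cup 3 | the dealer opened cup 1) = (1/3) / (10/21) = 7/10.

7/10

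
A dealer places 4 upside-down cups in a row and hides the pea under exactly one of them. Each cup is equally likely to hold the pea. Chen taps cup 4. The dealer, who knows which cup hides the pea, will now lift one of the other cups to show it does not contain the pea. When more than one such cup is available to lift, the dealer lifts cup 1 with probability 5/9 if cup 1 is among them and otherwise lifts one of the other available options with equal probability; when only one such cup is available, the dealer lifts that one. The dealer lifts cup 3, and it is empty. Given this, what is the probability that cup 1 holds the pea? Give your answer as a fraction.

Apply Bayes' rule, conditioning on where the pea actually is.
If it is under cup 1 (prior 1/4): cup 1 holds the prize so is unavailable; the dealer chooses uniformly among the 2 others, probability 1/2; weight (1/4)·(1/2) = 1/8.
If it is under cup 2 (prior 1/4): cup 1 is available but not opened, probability 4/9; weight (1/4)·(4/9) = 1/9.
If it is under cup 3 (prior 1/4): the dealer opened cup 3, so this case is ruled out; weight (1/4)·0 = 0.
If it is under cup 4 (prior 1/4): cup 1 is available but not opened; cup 3 gets probability (1 − 5/9)/2 = 2/9; weight (1/4)·(2/9) = 1/18.
The weights sum to 7/24.
So P(the pea under cup 1 | the dealer opened cup 3) = (1/8) / (7/24) = 3/7.

3/7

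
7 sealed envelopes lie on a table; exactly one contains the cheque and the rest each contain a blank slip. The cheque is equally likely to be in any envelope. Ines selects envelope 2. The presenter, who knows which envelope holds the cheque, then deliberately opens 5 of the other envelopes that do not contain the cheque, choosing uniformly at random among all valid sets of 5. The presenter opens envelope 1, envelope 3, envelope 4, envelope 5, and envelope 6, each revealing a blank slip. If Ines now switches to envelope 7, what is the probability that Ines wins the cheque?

Apply Bayes' rule, conditioning on where the cheque actually is.
If it is in any of envelopes 1, 3, 4, 5, and 6 (prior 1/7 each): that envelope was opened and seen not to hold the prize — ruled out; weight (1/7)·0 = 0 each.
If it is in envelope 2 (prior 1/7): the presenter has 6 equally likely choices, so probability 1/6; weight (1/7)·(1/6) = 1/42.
If it is in envelope 7 (prior 1/7): the presenter has no choice, probability 1; weight (1/7)·1 = 1/7.
The weights sum to 1/6.
So P(the cheque in envelope 7 | the presenter opened envelope 1, envelope 3, envelope 4, envelope 5, and envelope 6) = (1/7) / (1/6) = 6/7.

6/7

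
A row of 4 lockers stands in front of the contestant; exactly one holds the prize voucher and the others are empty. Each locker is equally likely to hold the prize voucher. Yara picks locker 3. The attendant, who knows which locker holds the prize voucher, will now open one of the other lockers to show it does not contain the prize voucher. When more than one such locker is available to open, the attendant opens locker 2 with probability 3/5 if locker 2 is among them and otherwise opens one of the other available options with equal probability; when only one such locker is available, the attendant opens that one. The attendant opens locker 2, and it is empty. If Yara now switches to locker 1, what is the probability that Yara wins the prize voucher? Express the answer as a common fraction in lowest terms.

Consider each possible location of the prize voucher in turn.
If it is in any of lockers 1, 3, and 4 (prior 1/4 each): locker 2 is available, opened with probability 3/5; weight (1/4)·(3/5) = 3/20 each.
If it is in locker 2 (prior 1/4): the attendant opened locker 2, so this case is ruled out; weight (1/4)·0 = 0.
The weights sum to 9/20.
So P(the prize voucher in locker 1 | the attendant opened locker 2) = (3/20) / (9/20) = 1/3.

1/3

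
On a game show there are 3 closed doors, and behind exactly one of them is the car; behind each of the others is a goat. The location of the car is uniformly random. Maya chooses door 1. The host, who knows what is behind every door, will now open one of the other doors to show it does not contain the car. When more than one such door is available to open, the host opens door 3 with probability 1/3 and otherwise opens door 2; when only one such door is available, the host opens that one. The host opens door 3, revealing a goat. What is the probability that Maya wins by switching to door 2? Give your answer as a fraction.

3/4

Apply Bayes' rule, conditioning on where the car actually is.
If it is behind door 1 (prior 1/3): door 3 is available, opened with probability 1/3; weight (1/3)·(1/3) = 1/9.
If it is behind door 2 (prior 1/3): only door 3 is available, probability 1; weight (1/3)·1 = 1/3.
If it is behind door 3 (prior 1/3): the host opened door 3, so this case is ruled out; weight (1/3)·0 = 0.
The weights sum to 4/9.
So P(the car behind door 2 | the host opened door 3) = (1/3) / (4/9) = 3/4.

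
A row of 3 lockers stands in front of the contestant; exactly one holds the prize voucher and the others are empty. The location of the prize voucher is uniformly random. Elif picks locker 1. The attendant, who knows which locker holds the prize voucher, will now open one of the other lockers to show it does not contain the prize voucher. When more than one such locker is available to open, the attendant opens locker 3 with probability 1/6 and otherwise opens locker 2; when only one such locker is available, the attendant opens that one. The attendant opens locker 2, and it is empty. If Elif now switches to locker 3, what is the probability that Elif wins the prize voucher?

6/11

Condition on the true location of the prize voucher.
If it is in locker 1 (prior 1/3): locker 3 is available but not opened, probability 5/6; weight (1/3)·(5/6) = 5/18.
If it is in locker 2 (prior 1/3): the attendant opened locker 2, so this case is ruled out; weight (1/3)·0 = 0.
If it is in locker 3 (prior 1/3): only locker 2 is available, probability 1; weight (1/3)·1 = 1/3.
The weights sum to 11/18.
So P(the prize voucher in locker 3 | the attendant opened locker 2) = (1/3) / (11/18) = 6/11.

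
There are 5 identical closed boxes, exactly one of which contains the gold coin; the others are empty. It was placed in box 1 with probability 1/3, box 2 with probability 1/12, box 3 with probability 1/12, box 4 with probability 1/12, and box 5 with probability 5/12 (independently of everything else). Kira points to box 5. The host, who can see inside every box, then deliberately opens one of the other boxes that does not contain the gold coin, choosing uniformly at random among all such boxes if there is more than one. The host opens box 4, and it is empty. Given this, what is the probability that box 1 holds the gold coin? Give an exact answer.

Apply Bayes' rule, conditioning on where the gold coin actually is.
If it is in box 1 (prior 1/3): the host has 3 equally likely choices, so probability 1/3; weight (1/3)·(1/3) = 1/9.
If it is in either of boxes 2 and 3 (prior 1/12 each): the host has 3 equally likely choices, so probability 1/3; weight (1/12)·(1/3) = 1/36 each.
If it is in box 4 (prior 1/12): the host opened box 4, so this case is ruled out; weight (1/12)·0 = 0.
If it is in box 5 (prior 5/12): the host has 4 equally likely choices, so probability 1/4; weight (5/12)·(1/4) = 5/48.
The weights sum to 13/48.
So P(the gold coin in box 1 | the host opened box 4) = (1/9) / (13/48) = 16/39.

16/39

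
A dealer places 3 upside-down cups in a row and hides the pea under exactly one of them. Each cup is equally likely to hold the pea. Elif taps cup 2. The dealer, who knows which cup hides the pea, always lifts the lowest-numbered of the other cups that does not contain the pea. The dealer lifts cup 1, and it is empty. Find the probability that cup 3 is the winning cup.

Consider each possible location of the pea in turn.
If it is under cup 1 (prior 1/3): the dealer opened cup 1, so this case is ruled out; weight (1/3)·0 = 0.
If it is under either of cups 2 and 3 (prior 1/3 each): cup 1 is the lowest-numbered option available, probability 1; weight (1/3)·1 = 1/3 each.
The weights sum to 2/3.
So P(the pea under cup 3 | the dealer opened cup 1) = (1/3) / (2/3) = 1/2.

1/2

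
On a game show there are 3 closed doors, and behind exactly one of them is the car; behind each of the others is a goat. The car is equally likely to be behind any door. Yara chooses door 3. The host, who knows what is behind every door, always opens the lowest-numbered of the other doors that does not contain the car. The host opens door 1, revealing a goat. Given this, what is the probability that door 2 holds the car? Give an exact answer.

1/2

Apply Bayes' rule, conditioning on where the car actually is.
If it is behind door 1 (prior 1/3): the host opened door 1, so this case is ruled out; weight (1/3)·0 = 0.
If it is behind either of doors 2 and 3 (prior 1/3 each): door 1 is the lowest-numbered option available, probability 1; weight (1/3)·1 = 1/3 each.
The weights sum to 2/3.
So P(the car behind door 2 | the host opened door 1) = (1/3) / (2/3) = 1/2.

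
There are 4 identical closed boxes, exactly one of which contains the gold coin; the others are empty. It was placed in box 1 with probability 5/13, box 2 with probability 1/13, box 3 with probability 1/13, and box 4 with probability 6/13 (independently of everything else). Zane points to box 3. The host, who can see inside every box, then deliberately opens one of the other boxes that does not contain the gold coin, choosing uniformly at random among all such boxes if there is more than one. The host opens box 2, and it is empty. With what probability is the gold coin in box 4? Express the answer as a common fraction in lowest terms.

18/35

Consider each possible location of the gold coin in turn.
If it is in box 1 (prior 5/13): the host has 2 equally likely choices, so probability 1/2; weight (5/13)·(1/2) = 5/26.
If it is in box 2 (prior 1/13): the host opened box 2, so this case is ruled out; weight (1/13)·0 = 0.
If it is in box 3 (prior 1/13): the host has 3 equally likely choices, so probability 1/3; weight (1/13)·(1/3) = 1/39.
If it is in box 4 (prior 6/13): the host has 2 equally likely choices, so probability 1/2; weight (6/13)·(1/2) = 3/13.
The weights sum to 35/78.
So P(the gold coin in box 4 | the host opened box 2) = (3/13) / (35/78) = 18/35.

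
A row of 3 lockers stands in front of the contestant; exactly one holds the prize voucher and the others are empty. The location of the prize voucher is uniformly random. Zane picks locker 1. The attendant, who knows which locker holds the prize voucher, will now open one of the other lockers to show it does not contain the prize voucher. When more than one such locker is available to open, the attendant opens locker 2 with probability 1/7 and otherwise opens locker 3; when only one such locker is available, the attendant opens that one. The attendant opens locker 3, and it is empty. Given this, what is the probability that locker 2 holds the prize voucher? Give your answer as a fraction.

7/13

Condition on the true location of the prize voucher.
If it is in locker 1 (prior 1/3): locker 2 is available but not opened, probability 6/7; weight (1/3)·(6/7) = 2/7.
If it is in locker 2 (prior 1/3): only locker 3 is available, probability 1; weight (1/3)·1 = 1/3.
If it is in locker 3 (prior 1/3): the attendant opened locker 3, so this case is ruled out; weight (1/3)·0 = 0.
The weights sum to 13/21.
So P(the prize voucher in locker 2 | the attendant opened locker 3) = (1/3) / (13/21) = 7/13.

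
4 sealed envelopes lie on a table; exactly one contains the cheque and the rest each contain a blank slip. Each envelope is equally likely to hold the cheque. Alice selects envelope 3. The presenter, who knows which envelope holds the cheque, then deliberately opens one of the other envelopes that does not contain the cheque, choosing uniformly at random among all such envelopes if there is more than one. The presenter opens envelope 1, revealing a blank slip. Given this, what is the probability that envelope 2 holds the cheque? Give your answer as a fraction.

Apply Bayes' rule, conditioning on where the cheque actually is.
If it is in envelope 1 (prior 1/4): the presenter opened envelope 1, so this case is ruled out; weight (1/4)·0 = 0.
If it is in either of envelopes 2 and 4 (prior 1/4 each): the presenter has 2 equally likely choices, so probability 1/2; weight (1/4)·(1/2) = 1/8 each.
If it is in envelope 3 (prior 1/4): the presenter has 3 equally likely choices, so probability 1/3; weight (1/4)·(1/3) = 1/12.
The weights sum to 1/3.
So P(the cheque in envelope 2 | the presenter opened envelope 1) = (1/8) / (1/3) = 3/8.

3/8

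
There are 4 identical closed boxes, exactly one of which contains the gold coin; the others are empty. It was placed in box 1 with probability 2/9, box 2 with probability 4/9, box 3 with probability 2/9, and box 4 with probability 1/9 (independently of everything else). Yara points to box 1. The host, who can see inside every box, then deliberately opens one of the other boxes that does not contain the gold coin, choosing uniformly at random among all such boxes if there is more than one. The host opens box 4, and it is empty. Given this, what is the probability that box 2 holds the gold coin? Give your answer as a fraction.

6/11

Consider each possible location of the gold coin in turn.
If it is in box 1 (prior 2/9): the host has 3 equally likely choices, so probability 1/3; weight (2/9)·(1/3) = 2/27.
If it is in box 2 (prior 4/9): the host has 2 equally likely choices, so probability 1/2; weight (4/9)·(1/2) = 2/9.
If it is in box 3 (prior 2/9): the host has 2 equally likely choices, so probability 1/2; weight (2/9)·(1/2) = 1/9.
If it is in box 4 (prior 1/9): the host opened box 4, so this case is ruled out; weight (1/9)·0 = 0.
The weights sum to 11/27.
So P(the gold coin in box 2 | the host opened box 4) = (2/9) / (11/27) = 6/11.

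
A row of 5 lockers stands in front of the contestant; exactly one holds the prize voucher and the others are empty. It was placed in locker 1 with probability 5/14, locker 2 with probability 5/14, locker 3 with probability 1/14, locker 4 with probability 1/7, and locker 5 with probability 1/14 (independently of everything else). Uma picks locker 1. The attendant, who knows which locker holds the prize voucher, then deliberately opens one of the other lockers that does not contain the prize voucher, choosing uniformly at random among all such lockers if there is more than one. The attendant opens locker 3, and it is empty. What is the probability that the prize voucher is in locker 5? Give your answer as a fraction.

4/47

Condition on the true location of the prize voucher.
If it is in locker 1 (prior 5/14): the attendant has 4 equally likely choices, so probability 1/4; weight (5/14)·(1/4) = 5/56.
If it is in locker 2 (prior 5/14): the attendant has 3 equally likely choices, so probability 1/3; weight (5/14)·(1/3) = 5/42.
If it is in locker 3 (prior 1/14): the attendant opened locker 3, so this case is ruled out; weight (1/14)·0 = 0.
If it is in locker 4 (prior 1/7): the attendant has 3 equally likely choices, so probability 1/3; weight (1/7)·(1/3) = 1/21.
If it is in locker 5 (prior 1/14): the attendant has 3 equally likely choices, so probability 1/3; weight (1/14)·(1/3) = 1/42.
The weights sum to 47/168.
So P(the prize voucher in locker 5 | the attendant opened locker 3) = (1/42) / (47/168) = 4/47.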